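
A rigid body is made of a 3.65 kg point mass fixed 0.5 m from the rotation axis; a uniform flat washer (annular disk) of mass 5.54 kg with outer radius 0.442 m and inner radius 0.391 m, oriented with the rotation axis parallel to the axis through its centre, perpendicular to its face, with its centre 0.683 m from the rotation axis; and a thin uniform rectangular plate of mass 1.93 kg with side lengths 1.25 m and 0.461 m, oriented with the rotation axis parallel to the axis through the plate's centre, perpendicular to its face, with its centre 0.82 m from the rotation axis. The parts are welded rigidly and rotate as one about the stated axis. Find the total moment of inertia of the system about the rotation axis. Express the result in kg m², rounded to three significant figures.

6.04

Point mass: I_cm = 0; centre at d = 0.5 m, so I = I_cm + Md² gives I = 0 + (3.65)(0.5)² = 0.9125 kg m².
Annular disk: I_cm = (1/2)M(R²+r²) = (1/2)(5.54)[(0.442)² + (0.391)²] = 0.96464 kg m²; centre at d = 0.683 m, so I = I_cm + Md² gives I = 0.96464 + (5.54)(0.683)² = 3.549 kg m².
Rectangular plate: I_cm = (1/12)M(a²+b²) = (1/12)(1.93)[(1.25)² + (0.461)²] = 0.28548 kg m²; centre at d = 0.82 m, so I = I_cm + Md² gives I = 0.28548 + (1.93)(0.82)² = 1.5832 kg m².
Total I = 0.9125 + 3.549 + 1.5832 = 6.0447 kg m².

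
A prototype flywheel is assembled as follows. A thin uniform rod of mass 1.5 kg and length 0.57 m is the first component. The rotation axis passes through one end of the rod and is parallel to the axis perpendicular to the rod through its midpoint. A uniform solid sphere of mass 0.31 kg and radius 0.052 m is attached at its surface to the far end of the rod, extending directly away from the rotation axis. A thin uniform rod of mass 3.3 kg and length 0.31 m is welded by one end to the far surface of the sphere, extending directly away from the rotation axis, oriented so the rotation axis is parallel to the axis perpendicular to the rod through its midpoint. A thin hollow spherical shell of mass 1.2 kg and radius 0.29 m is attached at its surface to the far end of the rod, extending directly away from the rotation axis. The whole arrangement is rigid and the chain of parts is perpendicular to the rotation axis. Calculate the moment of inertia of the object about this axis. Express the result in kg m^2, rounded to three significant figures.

Thin rod: I_cm = (1/12)ML² = (1/12)(1.5)(0.57)² = 0.040612 kg m^2; centre at d = 0.285 m, so I = I_cm + Md² gives I = 0.040612 + (1.5)(0.285)² = 0.16245 kg m^2.
Solid sphere: I_cm = (2/5)MR² = (2/5)(0.31)(0.052)² = 0.0003353 kg m^2; centre at d = 0.285 + 0.285 + 0.052 = 0.622 m, so I = I_cm + Md² gives I = 0.0003353 + (0.31)(0.622)² = 0.12027 kg m^2.
Thin rod: I_cm = (1/12)ML² = (1/12)(3.3)(0.31)² = 0.026427 kg m^2; centre at d = 0.285 + 0.285 + 0.052 + 0.052 + 0.155 = 0.829 m, so I = I_cm + Md² gives I = 0.026427 + (3.3)(0.829)² = 2.2943 kg m^2.
Spherical shell: I_cm = (2/3)MR² = (2/3)(1.2)(0.29)² = 0.06728 kg m^2; centre at d = 0.285 + 0.285 + 0.052 + 0.052 + 0.155 + 0.155 + 0.29 = 1.274 m, so I = I_cm + Md² gives I = 0.06728 + (1.2)(1.274)² = 2.015 kg m^2.
Total I = 0.16245 + 0.12027 + 2.2943 + 2.015 = 4.592 kg m^2.

4.59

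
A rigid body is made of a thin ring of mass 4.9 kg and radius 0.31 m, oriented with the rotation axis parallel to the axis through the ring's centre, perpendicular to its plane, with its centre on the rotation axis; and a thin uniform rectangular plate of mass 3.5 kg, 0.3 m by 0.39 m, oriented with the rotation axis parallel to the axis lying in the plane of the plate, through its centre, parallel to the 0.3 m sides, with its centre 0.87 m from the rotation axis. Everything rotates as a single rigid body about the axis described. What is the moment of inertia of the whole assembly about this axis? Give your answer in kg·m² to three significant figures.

3.16

Thin ring: I_cm = MR² = (4.9)(0.31)² = 0.47089 kg·m²; axis through the centre, so I = 0.47089 kg·m².
Rectangular plate: I_cm = (1/12)Mb² = (1/12)(3.5)(0.39)² = 0.044362 kg·m²; centre at d = 0.87 m, so I = I_cm + Md² gives I = 0.044362 + (3.5)(0.87)² = 2.6935 kg·m².
Total I = 0.47089 + 2.6935 = 3.1644 kg·m².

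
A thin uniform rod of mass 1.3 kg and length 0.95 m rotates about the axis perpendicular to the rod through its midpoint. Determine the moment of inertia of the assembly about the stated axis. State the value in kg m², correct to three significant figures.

0.0978

I_cm = (1/12)ML² = (1/12)(1.3)(0.95)² = 0.097771 kg m²; axis through the centre, so I = 0.097771 kg m².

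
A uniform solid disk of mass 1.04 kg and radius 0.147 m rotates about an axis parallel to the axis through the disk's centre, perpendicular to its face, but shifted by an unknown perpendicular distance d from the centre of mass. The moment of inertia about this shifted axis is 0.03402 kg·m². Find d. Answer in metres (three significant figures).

0.148

About the centre-of-mass axis, I_cm = (1/2)MR² = (1/2)(1.04)(0.147)² = 0.011237 kg·m².
Parallel axis theorem: I = I_cm + Md², so Md² = 0.03402 − 0.011237 = 0.022783 kg·m².
d = √(0.022783 / 1.04) = 0.14801 m.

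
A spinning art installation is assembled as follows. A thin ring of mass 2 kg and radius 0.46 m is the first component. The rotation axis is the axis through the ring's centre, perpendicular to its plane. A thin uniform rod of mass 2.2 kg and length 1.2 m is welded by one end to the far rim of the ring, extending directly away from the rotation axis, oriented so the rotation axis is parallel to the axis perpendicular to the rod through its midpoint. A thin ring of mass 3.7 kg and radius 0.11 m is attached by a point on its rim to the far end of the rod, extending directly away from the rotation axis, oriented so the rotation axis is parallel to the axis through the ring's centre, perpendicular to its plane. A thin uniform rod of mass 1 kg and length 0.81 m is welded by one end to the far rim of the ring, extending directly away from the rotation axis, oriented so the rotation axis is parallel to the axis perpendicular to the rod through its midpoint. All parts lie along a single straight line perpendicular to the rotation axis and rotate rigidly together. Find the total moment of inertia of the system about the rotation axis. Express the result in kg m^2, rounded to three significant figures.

20.1

Thin ring: I_cm = MR² = (2)(0.46)² = 0.4232 kg m^2; axis through the centre, so I = 0.4232 kg m^2.
Thin rod: I_cm = (1/12)ML² = (1/12)(2.2)(1.2)² = 0.264 kg m^2; centre at d = 0.46 + 0.6 = 1.06 m, so I = I_cm + Md² gives I = 0.264 + (2.2)(1.06)² = 2.7359 kg m^2.
Thin ring: I_cm = MR² = (3.7)(0.11)² = 0.04477 kg m^2; centre at d = 0.46 + 0.6 + 0.6 + 0.11 = 1.77 m, so I = I_cm + Md² gives I = 0.04477 + (3.7)(1.77)² = 11.637 kg m^2.
Thin rod: I_cm = (1/12)ML² = (1/12)(1)(0.81)² = 0.054675 kg m^2; centre at d = 0.46 + 0.6 + 0.6 + 0.11 + 0.11 + 0.405 = 2.285 m, so I = I_cm + Md² gives I = 0.054675 + (1)(2.285)² = 5.2759 kg m^2.
Total I = 0.4232 + 2.7359 + 11.637 + 5.2759 = 20.072 kg m^2.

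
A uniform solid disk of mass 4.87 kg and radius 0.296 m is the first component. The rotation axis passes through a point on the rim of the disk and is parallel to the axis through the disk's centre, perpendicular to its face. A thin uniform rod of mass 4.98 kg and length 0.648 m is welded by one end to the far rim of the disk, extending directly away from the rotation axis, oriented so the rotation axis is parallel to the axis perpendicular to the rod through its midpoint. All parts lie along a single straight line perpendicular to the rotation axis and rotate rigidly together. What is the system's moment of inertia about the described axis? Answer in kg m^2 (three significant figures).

Solid disk: I_cm = (1/2)MR² = (1/2)(4.87)(0.296)² = 0.21334 kg m^2; centre at d = 0.296 m, so I = I_cm + Md² gives I = 0.21334 + (4.87)(0.296)² = 0.64003 kg m^2.
Thin rod: I_cm = (1/12)ML² = (1/12)(4.98)(0.648)² = 0.17426 kg m^2; centre at d = 0.296 + 0.296 + 0.324 = 0.916 m, so I = I_cm + Md² gives I = 0.17426 + (4.98)(0.916)² = 4.3528 kg m^2.
Total I = 0.64003 + 4.3528 = 4.9928 kg m^2.

4.99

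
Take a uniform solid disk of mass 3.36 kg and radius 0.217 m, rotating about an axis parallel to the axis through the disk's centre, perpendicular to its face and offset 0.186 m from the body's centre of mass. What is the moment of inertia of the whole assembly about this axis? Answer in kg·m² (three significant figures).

0.195

I_cm = (1/2)MR² = (1/2)(3.36)(0.217)² = 0.07911 kg·m²; centre at d = 0.186 m, so I = I_cm + Md² gives I = 0.07911 + (3.36)(0.186)² = 0.19535 kg·m².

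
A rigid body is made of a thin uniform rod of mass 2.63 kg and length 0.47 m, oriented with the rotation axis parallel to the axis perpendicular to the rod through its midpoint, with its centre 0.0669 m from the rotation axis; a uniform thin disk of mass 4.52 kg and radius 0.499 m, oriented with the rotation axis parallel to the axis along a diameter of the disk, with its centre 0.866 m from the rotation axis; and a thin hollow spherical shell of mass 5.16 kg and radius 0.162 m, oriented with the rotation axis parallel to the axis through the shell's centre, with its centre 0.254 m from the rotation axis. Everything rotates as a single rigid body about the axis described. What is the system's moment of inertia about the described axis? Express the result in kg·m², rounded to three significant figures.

Thin rod: I_cm = (1/12)ML² = (1/12)(2.63)(0.47)² = 0.048414 kg·m²; centre at d = 0.0669 m, so the parallel axis theorem gives I = 0.048414 + (2.63)(0.0669)² = 0.060185 kg·m².
Thin disk: I_cm = (1/4)MR² = (1/4)(4.52)(0.499)² = 0.28137 kg·m²; centre at d = 0.866 m, so the parallel axis theorem gives I = 0.28137 + (4.52)(0.866)² = 3.6712 kg·m².
Spherical shell: I_cm = (2/3)MR² = (2/3)(5.16)(0.162)² = 0.090279 kg·m²; centre at d = 0.254 m, so the parallel axis theorem gives I = 0.090279 + (5.16)(0.254)² = 0.42318 kg·m².
Total I = 0.060185 + 3.6712 + 0.42318 = 4.1545 kg·m².

4.15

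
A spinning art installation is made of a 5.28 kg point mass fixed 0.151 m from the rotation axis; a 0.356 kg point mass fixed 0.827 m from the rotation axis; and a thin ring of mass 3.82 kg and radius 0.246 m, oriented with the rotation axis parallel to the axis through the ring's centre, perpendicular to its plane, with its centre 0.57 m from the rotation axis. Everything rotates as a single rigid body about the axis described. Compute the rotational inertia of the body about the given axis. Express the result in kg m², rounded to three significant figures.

Point mass: I_cm = 0; centre at d = 0.151 m, so I = I_cm + Md² gives I = 0 + (5.28)(0.151)² = 0.12039 kg m².
Point mass: I_cm = 0; centre at d = 0.827 m, so I = I_cm + Md² gives I = 0 + (0.356)(0.827)² = 0.24348 kg m².
Thin ring: I_cm = MR² = (3.82)(0.246)² = 0.23117 kg m²; centre at d = 0.57 m, so I = I_cm + Md² gives I = 0.23117 + (3.82)(0.57)² = 1.4723 kg m².
Total I = 0.12039 + 0.24348 + 1.4723 = 1.8362 kg m².

1.84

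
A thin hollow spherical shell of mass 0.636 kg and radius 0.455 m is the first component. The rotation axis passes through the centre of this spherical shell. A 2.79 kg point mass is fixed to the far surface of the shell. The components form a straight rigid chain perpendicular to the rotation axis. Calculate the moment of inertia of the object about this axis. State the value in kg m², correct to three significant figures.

Spherical shell: I_cm = (2/3)MR² = (2/3)(0.636)(0.455)² = 0.087779 kg m²; axis through the centre, so I = 0.087779 kg m².
Point mass: I_cm = 0; centre at d = 0.455 m, so the parallel axis theorem gives I = 0 + (2.79)(0.455)² = 0.5776 kg m².
Total I = 0.087779 + 0.5776 = 0.66538 kg m².

0.665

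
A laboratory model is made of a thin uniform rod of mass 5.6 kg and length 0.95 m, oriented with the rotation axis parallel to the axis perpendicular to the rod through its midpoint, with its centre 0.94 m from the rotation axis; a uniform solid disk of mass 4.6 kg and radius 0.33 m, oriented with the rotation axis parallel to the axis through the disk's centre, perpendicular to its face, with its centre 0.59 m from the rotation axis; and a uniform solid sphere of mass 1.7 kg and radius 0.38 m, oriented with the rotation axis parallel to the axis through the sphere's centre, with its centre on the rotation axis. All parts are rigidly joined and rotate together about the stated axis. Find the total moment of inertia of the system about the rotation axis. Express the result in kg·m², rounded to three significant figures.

7.32

Thin rod: I_cm = (1/12)ML² = (1/12)(5.6)(0.95)² = 0.42117 kg·m²; centre at d = 0.94 m, so I = I_cm + Md² gives I = 0.42117 + (5.6)(0.94)² = 5.3693 kg·m².
Solid disk: I_cm = (1/2)MR² = (1/2)(4.6)(0.33)² = 0.25047 kg·m²; centre at d = 0.59 m, so I = I_cm + Md² gives I = 0.25047 + (4.6)(0.59)² = 1.8517 kg·m².
Solid sphere: I_cm = (2/5)MR² = (2/5)(1.7)(0.38)² = 0.098192 kg·m²; axis through the centre, so I = 0.098192 kg·m².
Total I = 5.3693 + 1.8517 + 0.098192 = 7.3192 kg·m².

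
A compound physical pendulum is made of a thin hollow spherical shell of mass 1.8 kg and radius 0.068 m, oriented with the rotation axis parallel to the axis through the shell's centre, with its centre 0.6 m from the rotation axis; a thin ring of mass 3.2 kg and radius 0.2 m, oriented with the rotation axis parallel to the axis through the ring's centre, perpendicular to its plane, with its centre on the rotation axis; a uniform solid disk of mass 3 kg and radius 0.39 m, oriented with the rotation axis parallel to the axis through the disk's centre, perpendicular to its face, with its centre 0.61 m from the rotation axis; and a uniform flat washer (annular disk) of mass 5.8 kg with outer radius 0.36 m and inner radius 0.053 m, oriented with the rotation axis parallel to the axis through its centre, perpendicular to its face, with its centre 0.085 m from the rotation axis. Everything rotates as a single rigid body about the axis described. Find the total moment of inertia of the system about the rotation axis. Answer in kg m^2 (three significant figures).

2.55

Spherical shell: I_cm = (2/3)MR² = (2/3)(1.8)(0.068)² = 0.0055488 kg m^2; centre at d = 0.6 m, so the parallel axis theorem gives I = 0.0055488 + (1.8)(0.6)² = 0.65355 kg m^2.
Thin ring: I_cm = MR² = (3.2)(0.2)² = 0.128 kg m^2; axis through the centre, so I = 0.128 kg m^2.
Solid disk: I_cm = (1/2)MR² = (1/2)(3)(0.39)² = 0.22815 kg m^2; centre at d = 0.61 m, so the parallel axis theorem gives I = 0.22815 + (3)(0.61)² = 1.3444 kg m^2.
Annular disk: I_cm = (1/2)M(R²+r²) = (1/2)(5.8)[(0.36)² + (0.053)²] = 0.38399 kg m^2; centre at d = 0.085 m, so the parallel axis theorem gives I = 0.38399 + (5.8)(0.085)² = 0.42589 kg m^2.
Total I = 0.65355 + 0.128 + 1.3444 + 0.42589 = 2.5519 kg m^2.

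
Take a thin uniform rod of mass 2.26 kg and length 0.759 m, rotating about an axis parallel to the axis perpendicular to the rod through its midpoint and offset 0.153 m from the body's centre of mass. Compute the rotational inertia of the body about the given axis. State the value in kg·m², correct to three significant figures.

0.161

I_cm = (1/12)ML² = (1/12)(2.26)(0.759)² = 0.1085 kg·m²; centre at d = 0.153 m, so the parallel axis theorem gives I = 0.1085 + (2.26)(0.153)² = 0.1614 kg·m².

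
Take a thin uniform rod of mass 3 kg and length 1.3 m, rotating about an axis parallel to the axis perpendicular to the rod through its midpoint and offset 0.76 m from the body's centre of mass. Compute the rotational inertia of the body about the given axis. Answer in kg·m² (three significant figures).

2.16

I_cm = (1/12)ML² = (1/12)(3)(1.3)² = 0.4225 kg·m²; centre at d = 0.76 m, so the parallel axis theorem gives I = 0.4225 + (3)(0.76)² = 2.1553 kg·m².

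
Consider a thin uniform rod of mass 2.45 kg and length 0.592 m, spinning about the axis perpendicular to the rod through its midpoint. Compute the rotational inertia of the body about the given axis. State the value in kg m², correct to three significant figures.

0.0716

I_cm = (1/12)ML² = (1/12)(2.45)(0.592)² = 0.071553 kg m²; axis through the centre, so I = 0.071553 kg m².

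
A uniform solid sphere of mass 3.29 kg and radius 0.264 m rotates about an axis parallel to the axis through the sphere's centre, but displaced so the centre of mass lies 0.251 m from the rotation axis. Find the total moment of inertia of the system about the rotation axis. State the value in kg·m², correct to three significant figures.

0.299

I_cm = (2/5)MR² = (2/5)(3.29)(0.264)² = 0.09172 kg·m²; centre at d = 0.251 m, so I = I_cm + Md² gives I = 0.09172 + (3.29)(0.251)² = 0.29899 kg·m².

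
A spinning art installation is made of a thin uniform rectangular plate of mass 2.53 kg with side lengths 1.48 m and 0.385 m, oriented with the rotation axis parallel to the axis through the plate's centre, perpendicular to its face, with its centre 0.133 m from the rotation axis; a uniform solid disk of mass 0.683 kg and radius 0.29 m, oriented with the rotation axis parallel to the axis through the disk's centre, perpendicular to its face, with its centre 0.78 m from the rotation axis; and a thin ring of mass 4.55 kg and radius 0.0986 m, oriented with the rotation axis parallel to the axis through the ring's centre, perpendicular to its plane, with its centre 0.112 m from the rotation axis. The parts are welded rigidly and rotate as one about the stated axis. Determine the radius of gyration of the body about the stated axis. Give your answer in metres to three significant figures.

Rectangular plate: I_cm = (1/12)M(a²+b²) = (1/12)(2.53)[(1.48)² + (0.385)²] = 0.49306 kg m^2; centre at d = 0.133 m, so the parallel axis theorem gives I = 0.49306 + (2.53)(0.133)² = 0.53781 kg m^2.
Solid disk: I_cm = (1/2)MR² = (1/2)(0.683)(0.29)² = 0.02872 kg m^2; centre at d = 0.78 m, so the parallel axis theorem gives I = 0.02872 + (0.683)(0.78)² = 0.44426 kg m^2.
Thin ring: I_cm = MR² = (4.55)(0.0986)² = 0.044235 kg m^2; centre at d = 0.112 m, so the parallel axis theorem gives I = 0.044235 + (4.55)(0.112)² = 0.10131 kg m^2.
Total I = 1.0834 kg m^2; total mass M = 7.763 kg.
k = √(I/M) = √(1.0834/7.763) = 0.37357 m.

0.374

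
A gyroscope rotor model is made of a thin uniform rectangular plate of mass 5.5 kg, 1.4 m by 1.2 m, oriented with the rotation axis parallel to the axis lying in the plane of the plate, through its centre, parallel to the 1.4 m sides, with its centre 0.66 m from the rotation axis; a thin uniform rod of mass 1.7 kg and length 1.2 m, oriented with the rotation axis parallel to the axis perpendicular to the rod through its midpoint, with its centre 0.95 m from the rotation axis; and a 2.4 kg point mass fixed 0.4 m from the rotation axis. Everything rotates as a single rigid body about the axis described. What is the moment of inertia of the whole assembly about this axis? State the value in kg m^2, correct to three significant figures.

Rectangular plate: I_cm = (1/12)Mb² = (1/12)(5.5)(1.2)² = 0.66 kg m^2; centre at d = 0.66 m, so I = I_cm + Md² gives I = 0.66 + (5.5)(0.66)² = 3.0558 kg m^2.
Thin rod: I_cm = (1/12)ML² = (1/12)(1.7)(1.2)² = 0.204 kg m^2; centre at d = 0.95 m, so I = I_cm + Md² gives I = 0.204 + (1.7)(0.95)² = 1.7382 kg m^2.
Point mass: I_cm = 0; centre at d = 0.4 m, so I = I_cm + Md² gives I = 0 + (2.4)(0.4)² = 0.384 kg m^2.
Total I = 3.0558 + 1.7382 + 0.384 = 5.1781 kg m^2.

5.18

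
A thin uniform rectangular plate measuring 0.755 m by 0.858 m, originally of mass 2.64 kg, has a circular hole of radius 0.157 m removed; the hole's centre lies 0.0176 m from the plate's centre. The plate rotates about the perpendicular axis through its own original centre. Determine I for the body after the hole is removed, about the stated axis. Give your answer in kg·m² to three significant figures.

0.283

Unpierced body about its centre: I₀ = (1/12)M(a²+b²) = (1/12)(2.64)[(0.755)² + (0.858)²] = 0.28736 kg·m².
The removed disk has mass m = M·πr²/(ab) = (2.64)·π(0.157)²/(0.755·0.858) = 0.31559 kg (same uniform areal density).
Its moment of inertia about the rotation axis (parallel-axis theorem): I_hole = (1/2)mr² + md² = (1/2)(0.31559)(0.157)² + (0.31559)(0.0176)² = 0.0039872 kg·m².
Treating the hole as negative mass, I = I₀ − I_hole = 0.28736 − 0.0039872 = 0.28337 kg·m².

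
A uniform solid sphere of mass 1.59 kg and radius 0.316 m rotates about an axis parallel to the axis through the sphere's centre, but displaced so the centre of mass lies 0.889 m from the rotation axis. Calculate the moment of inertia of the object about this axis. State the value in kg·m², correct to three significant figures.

1.32

I_cm = (2/5)MR² = (2/5)(1.59)(0.316)² = 0.063508 kg·m²; centre at d = 0.889 m, so I = I_cm + Md² gives I = 0.063508 + (1.59)(0.889)² = 1.3201 kg·m².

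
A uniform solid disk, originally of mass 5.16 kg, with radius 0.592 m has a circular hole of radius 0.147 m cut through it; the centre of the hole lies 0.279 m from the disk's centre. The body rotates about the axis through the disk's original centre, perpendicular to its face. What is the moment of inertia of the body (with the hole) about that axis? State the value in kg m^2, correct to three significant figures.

Unpierced body about its centre: I₀ = (1/2)MR² = (1/2)(5.16)(0.592)² = 0.9042 kg m^2.
The removed disk has mass m = M·(r/R)² = (5.16)(0.147/0.592)² = 0.31816 kg (same uniform areal density).
Its moment of inertia about the rotation axis (parallel-axis theorem): I_hole = (1/2)mr² + md² = (1/2)(0.31816)(0.147)² + (0.31816)(0.279)² = 0.028203 kg m^2.
Treating the hole as negative mass, I = I₀ − I_hole = 0.9042 − 0.028203 = 0.87599 kg m^2.

0.876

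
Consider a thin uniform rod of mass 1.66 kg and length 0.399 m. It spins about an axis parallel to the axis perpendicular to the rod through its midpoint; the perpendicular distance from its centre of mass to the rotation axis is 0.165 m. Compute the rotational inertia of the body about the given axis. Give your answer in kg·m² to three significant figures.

I_cm = (1/12)ML² = (1/12)(1.66)(0.399)² = 0.022023 kg·m²; centre at d = 0.165 m, so I = I_cm + Md² gives I = 0.022023 + (1.66)(0.165)² = 0.067216 kg·m².

0.0672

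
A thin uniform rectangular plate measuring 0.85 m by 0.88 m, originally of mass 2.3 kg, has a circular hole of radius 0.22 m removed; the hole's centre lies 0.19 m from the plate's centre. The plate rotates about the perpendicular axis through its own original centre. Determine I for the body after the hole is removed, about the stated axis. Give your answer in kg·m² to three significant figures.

0.259

Unpierced body about its centre: I₀ = (1/12)M(a²+b²) = (1/12)(2.3)[(0.85)² + (0.88)²] = 0.28691 kg·m².
The removed disk has mass m = M·πr²/(ab) = (2.3)·π(0.22)²/(0.85·0.88) = 0.46754 kg (same uniform areal density).
Its moment of inertia about the rotation axis (parallel-axis theorem): I_hole = (1/2)mr² + md² = (1/2)(0.46754)(0.22)² + (0.46754)(0.19)² = 0.028193 kg·m².
Treating the hole as negative mass, I = I₀ − I_hole = 0.28691 − 0.028193 = 0.25871 kg·m².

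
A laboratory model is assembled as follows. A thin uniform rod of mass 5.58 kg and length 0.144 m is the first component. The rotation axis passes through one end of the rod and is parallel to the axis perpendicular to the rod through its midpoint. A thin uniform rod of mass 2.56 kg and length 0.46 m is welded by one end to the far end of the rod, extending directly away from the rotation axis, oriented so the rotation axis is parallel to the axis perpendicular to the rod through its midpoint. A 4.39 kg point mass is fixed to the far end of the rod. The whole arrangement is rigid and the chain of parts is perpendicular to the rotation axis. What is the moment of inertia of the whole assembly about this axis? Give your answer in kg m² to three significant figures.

Thin rod: I_cm = (1/12)ML² = (1/12)(5.58)(0.144)² = 0.0096422 kg m²; centre at d = 0.072 m, so I = I_cm + Md² gives I = 0.0096422 + (5.58)(0.072)² = 0.038569 kg m².
Thin rod: I_cm = (1/12)ML² = (1/12)(2.56)(0.46)² = 0.045141 kg m²; centre at d = 0.072 + 0.072 + 0.23 = 0.374 m, so I = I_cm + Md² gives I = 0.045141 + (2.56)(0.374)² = 0.40322 kg m².
Point mass: I_cm = 0; centre at d = 0.072 + 0.072 + 0.23 + 0.23 = 0.604 m, so I = I_cm + Md² gives I = 0 + (4.39)(0.604)² = 1.6015 kg m².
Total I = 0.038569 + 0.40322 + 1.6015 = 2.0433 kg m².

2.04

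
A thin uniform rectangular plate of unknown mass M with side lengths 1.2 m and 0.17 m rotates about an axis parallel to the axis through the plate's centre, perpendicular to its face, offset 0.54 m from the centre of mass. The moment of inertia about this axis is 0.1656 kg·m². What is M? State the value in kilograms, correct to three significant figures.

I = I_cm + Md² = (1/12)M(a²+b²) + Md² = M·[0.0833333·[(1.2)² + (0.17)²] + (0.54)²] = M·0.41401.
So M = 0.1656 / 0.41401 = 0.39999 kg.

0.400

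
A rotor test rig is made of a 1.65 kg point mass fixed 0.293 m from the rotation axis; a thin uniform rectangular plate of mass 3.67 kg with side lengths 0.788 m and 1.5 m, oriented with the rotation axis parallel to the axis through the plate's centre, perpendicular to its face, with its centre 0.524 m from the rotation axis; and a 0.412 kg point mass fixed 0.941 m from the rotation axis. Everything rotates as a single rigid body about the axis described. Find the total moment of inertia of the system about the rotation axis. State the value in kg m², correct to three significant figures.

Point mass: I_cm = 0; centre at d = 0.293 m, so I = I_cm + Md² gives I = 0 + (1.65)(0.293)² = 0.14165 kg m².
Rectangular plate: I_cm = (1/12)M(a²+b²) = (1/12)(3.67)[(0.788)² + (1.5)²] = 0.87803 kg m²; centre at d = 0.524 m, so I = I_cm + Md² gives I = 0.87803 + (3.67)(0.524)² = 1.8857 kg m².
Point mass: I_cm = 0; centre at d = 0.941 m, so I = I_cm + Md² gives I = 0 + (0.412)(0.941)² = 0.36482 kg m².
Total I = 0.14165 + 1.8857 + 0.36482 = 2.3922 kg m².

2.39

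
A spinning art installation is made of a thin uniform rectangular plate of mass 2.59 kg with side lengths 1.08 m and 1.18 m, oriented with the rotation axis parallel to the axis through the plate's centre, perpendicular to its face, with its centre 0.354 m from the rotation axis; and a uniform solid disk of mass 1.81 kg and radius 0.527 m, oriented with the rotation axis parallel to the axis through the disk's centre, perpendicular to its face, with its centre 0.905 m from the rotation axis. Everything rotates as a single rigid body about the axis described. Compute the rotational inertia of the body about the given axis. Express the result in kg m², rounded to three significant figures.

2.61

Rectangular plate: I_cm = (1/12)M(a²+b²) = (1/12)(2.59)[(1.08)² + (1.18)²] = 0.55227 kg m²; centre at d = 0.354 m, so the parallel axis theorem gives I = 0.55227 + (2.59)(0.354)² = 0.87684 kg m².
Solid disk: I_cm = (1/2)MR² = (1/2)(1.81)(0.527)² = 0.25134 kg m²; centre at d = 0.905 m, so the parallel axis theorem gives I = 0.25134 + (1.81)(0.905)² = 1.7338 kg m².
Total I = 0.87684 + 1.7338 = 2.6106 kg m².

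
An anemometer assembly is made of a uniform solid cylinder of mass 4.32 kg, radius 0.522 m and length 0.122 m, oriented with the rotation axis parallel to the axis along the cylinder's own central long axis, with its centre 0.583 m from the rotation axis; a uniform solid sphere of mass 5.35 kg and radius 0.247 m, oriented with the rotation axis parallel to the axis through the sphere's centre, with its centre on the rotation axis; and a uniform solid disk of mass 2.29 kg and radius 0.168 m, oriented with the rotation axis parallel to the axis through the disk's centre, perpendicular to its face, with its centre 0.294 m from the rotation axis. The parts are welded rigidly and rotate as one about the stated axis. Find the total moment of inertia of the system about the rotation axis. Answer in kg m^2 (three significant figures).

Solid cylinder: I_cm = (1/2)MR² = (1/2)(4.32)(0.522)² = 0.58857 kg m^2; centre at d = 0.583 m, so I = I_cm + Md² gives I = 0.58857 + (4.32)(0.583)² = 2.0569 kg m^2.
Solid sphere: I_cm = (2/5)MR² = (2/5)(5.35)(0.247)² = 0.13056 kg m^2; axis through the centre, so I = 0.13056 kg m^2.
Solid disk: I_cm = (1/2)MR² = (1/2)(2.29)(0.168)² = 0.032316 kg m^2; centre at d = 0.294 m, so I = I_cm + Md² gives I = 0.032316 + (2.29)(0.294)² = 0.23025 kg m^2.
Total I = 2.0569 + 0.13056 + 0.23025 = 2.4177 kg m^2.

2.42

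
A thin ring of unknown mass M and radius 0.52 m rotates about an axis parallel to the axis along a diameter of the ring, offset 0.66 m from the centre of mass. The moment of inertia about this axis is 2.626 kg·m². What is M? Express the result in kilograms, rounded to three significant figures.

4.60

I = I_cm + Md² = (1/2)MR² + Md² = M·[0.5·(0.52)² + (0.66)²] = M·0.5708.
So M = 2.626 / 0.5708 = 4.6006 kg.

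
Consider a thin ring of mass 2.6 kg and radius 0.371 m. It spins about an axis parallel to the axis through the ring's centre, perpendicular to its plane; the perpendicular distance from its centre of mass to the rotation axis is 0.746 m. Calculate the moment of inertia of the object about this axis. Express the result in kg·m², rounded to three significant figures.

1.80

I_cm = MR² = (2.6)(0.371)² = 0.35787 kg·m²; centre at d = 0.746 m, so I = I_cm + Md² gives I = 0.35787 + (2.6)(0.746)² = 1.8048 kg·m².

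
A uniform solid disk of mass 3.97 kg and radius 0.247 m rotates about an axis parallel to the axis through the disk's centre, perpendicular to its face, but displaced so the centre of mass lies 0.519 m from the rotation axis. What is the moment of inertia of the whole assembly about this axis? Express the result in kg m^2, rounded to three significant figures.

I_cm = (1/2)MR² = (1/2)(3.97)(0.247)² = 0.1211 kg m^2; centre at d = 0.519 m, so I = I_cm + Md² gives I = 0.1211 + (3.97)(0.519)² = 1.1905 kg m^2.

1.19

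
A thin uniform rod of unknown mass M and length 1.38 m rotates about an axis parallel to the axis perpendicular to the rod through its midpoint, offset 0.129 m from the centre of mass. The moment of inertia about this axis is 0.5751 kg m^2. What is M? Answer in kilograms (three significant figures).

I = I_cm + Md² = (1/12)ML² + Md² = M·[0.0833333·(1.38)² + (0.129)²] = M·0.17534.
So M = 0.5751 / 0.17534 = 3.2799 kg.

3.28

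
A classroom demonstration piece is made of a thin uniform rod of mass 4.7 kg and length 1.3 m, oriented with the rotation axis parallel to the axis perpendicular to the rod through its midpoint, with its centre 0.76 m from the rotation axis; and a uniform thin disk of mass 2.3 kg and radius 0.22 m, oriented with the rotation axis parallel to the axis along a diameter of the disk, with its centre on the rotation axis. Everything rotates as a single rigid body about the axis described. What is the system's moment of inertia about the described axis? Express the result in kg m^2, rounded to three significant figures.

Thin rod: I_cm = (1/12)ML² = (1/12)(4.7)(1.3)² = 0.66192 kg m^2; centre at d = 0.76 m, so the parallel axis theorem gives I = 0.66192 + (4.7)(0.76)² = 3.3766 kg m^2.
Thin disk: I_cm = (1/4)MR² = (1/4)(2.3)(0.22)² = 0.02783 kg m^2; axis through the centre, so I = 0.02783 kg m^2.
Total I = 3.3766 + 0.02783 = 3.4045 kg m^2.

3.40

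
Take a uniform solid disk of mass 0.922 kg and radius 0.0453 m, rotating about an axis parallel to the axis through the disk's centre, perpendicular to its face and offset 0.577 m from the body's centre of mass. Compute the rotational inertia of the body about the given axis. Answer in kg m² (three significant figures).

I_cm = (1/2)MR² = (1/2)(0.922)(0.0453)² = 0.00094601 kg m²; centre at d = 0.577 m, so I = I_cm + Md² gives I = 0.00094601 + (0.922)(0.577)² = 0.30791 kg m².

0.308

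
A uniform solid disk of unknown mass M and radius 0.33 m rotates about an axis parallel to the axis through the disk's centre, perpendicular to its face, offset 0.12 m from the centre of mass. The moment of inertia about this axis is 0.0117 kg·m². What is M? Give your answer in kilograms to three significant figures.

0.170

I = I_cm + Md² = (1/2)MR² + Md² = M·[0.5·(0.33)² + (0.12)²] = M·0.06885.
So M = 0.0117 / 0.06885 = 0.16993 kg.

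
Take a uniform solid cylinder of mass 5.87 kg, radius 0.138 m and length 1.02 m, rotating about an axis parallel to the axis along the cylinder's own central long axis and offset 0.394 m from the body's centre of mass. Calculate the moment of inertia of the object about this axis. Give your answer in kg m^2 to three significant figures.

I_cm = (1/2)MR² = (1/2)(5.87)(0.138)² = 0.055894 kg m^2; centre at d = 0.394 m, so I = I_cm + Md² gives I = 0.055894 + (5.87)(0.394)² = 0.96713 kg m^2.

0.967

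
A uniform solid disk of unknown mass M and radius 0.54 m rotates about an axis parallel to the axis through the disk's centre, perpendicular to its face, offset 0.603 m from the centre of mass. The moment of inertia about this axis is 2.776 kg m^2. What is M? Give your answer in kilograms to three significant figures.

I = I_cm + Md² = (1/2)MR² + Md² = M·[0.5·(0.54)² + (0.603)²] = M·0.50941.
So M = 2.776 / 0.50941 = 5.4495 kg.

5.45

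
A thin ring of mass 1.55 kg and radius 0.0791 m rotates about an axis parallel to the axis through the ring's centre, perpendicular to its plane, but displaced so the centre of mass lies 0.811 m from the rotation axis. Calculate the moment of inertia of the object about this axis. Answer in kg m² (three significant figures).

1.03

I_cm = MR² = (1.55)(0.0791)² = 0.0096981 kg m²; centre at d = 0.811 m, so I = I_cm + Md² gives I = 0.0096981 + (1.55)(0.811)² = 1.0292 kg m².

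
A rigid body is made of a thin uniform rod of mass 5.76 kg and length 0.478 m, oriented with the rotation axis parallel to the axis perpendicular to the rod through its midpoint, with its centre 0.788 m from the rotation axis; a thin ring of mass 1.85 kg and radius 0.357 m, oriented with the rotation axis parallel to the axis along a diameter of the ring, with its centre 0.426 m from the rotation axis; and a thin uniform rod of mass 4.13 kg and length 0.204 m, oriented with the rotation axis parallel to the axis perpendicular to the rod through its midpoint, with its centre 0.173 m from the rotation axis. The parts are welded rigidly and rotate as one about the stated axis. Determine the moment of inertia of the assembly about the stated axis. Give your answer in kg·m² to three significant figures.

4.28

Thin rod: I_cm = (1/12)ML² = (1/12)(5.76)(0.478)² = 0.10967 kg·m²; centre at d = 0.788 m, so the parallel axis theorem gives I = 0.10967 + (5.76)(0.788)² = 3.6863 kg·m².
Thin ring: I_cm = (1/2)MR² = (1/2)(1.85)(0.357)² = 0.11789 kg·m²; centre at d = 0.426 m, so the parallel axis theorem gives I = 0.11789 + (1.85)(0.426)² = 0.45362 kg·m².
Thin rod: I_cm = (1/12)ML² = (1/12)(4.13)(0.204)² = 0.014323 kg·m²; centre at d = 0.173 m, so the parallel axis theorem gives I = 0.014323 + (4.13)(0.173)² = 0.13793 kg·m².
Total I = 3.6863 + 0.45362 + 0.13793 = 4.2779 kg·m².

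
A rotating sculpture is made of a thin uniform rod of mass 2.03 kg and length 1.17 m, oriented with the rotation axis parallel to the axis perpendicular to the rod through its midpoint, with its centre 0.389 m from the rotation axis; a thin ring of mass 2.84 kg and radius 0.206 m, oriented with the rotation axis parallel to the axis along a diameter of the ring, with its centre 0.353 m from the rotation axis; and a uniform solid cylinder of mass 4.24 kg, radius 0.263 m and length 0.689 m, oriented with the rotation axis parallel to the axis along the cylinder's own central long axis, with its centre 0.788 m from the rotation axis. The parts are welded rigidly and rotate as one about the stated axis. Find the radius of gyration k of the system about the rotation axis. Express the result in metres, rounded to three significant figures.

Thin rod: I_cm = (1/12)ML² = (1/12)(2.03)(1.17)² = 0.23157 kg m²; centre at d = 0.389 m, so I = I_cm + Md² gives I = 0.23157 + (2.03)(0.389)² = 0.53875 kg m².
Thin ring: I_cm = (1/2)MR² = (1/2)(2.84)(0.206)² = 0.060259 kg m²; centre at d = 0.353 m, so I = I_cm + Md² gives I = 0.060259 + (2.84)(0.353)² = 0.41415 kg m².
Solid cylinder: I_cm = (1/2)MR² = (1/2)(4.24)(0.263)² = 0.14664 kg m²; centre at d = 0.788 m, so I = I_cm + Md² gives I = 0.14664 + (4.24)(0.788)² = 2.7794 kg m².
Total I = 3.7323 kg m²; total mass M = 9.11 kg.
k = √(I/M) = √(3.7323/9.11) = 0.64008 m.

0.640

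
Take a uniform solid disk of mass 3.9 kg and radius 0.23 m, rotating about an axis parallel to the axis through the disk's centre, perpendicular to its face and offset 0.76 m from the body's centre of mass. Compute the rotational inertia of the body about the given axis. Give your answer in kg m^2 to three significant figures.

I_cm = (1/2)MR² = (1/2)(3.9)(0.23)² = 0.10315 kg m^2; centre at d = 0.76 m, so the parallel axis theorem gives I = 0.10315 + (3.9)(0.76)² = 2.3558 kg m^2.

2.36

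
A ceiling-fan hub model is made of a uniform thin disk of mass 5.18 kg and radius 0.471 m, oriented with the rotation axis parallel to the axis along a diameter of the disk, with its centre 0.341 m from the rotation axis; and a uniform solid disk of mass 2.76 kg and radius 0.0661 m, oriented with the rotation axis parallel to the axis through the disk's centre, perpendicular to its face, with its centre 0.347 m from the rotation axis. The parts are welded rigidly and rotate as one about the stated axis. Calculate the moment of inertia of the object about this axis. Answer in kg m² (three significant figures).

1.23

Thin disk: I_cm = (1/4)MR² = (1/4)(5.18)(0.471)² = 0.28728 kg m²; centre at d = 0.341 m, so the parallel axis theorem gives I = 0.28728 + (5.18)(0.341)² = 0.88962 kg m².
Solid disk: I_cm = (1/2)MR² = (1/2)(2.76)(0.0661)² = 0.0060295 kg m²; centre at d = 0.347 m, so the parallel axis theorem gives I = 0.0060295 + (2.76)(0.347)² = 0.33836 kg m².
Total I = 0.88962 + 0.33836 = 1.228 kg m².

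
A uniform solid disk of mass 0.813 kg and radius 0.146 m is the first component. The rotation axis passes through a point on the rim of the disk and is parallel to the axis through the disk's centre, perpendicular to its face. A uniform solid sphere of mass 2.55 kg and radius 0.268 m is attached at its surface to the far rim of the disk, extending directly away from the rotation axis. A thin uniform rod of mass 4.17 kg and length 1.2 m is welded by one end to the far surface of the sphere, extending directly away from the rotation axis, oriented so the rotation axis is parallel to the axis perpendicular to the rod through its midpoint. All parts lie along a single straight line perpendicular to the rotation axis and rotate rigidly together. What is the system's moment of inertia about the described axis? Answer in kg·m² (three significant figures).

9.90

Solid disk: I_cm = (1/2)MR² = (1/2)(0.813)(0.146)² = 0.008665 kg·m²; centre at d = 0.146 m, so the parallel axis theorem gives I = 0.008665 + (0.813)(0.146)² = 0.025995 kg·m².
Solid sphere: I_cm = (2/5)MR² = (2/5)(2.55)(0.268)² = 0.07326 kg·m²; centre at d = 0.146 + 0.146 + 0.268 = 0.56 m, so the parallel axis theorem gives I = 0.07326 + (2.55)(0.56)² = 0.87294 kg·m².
Thin rod: I_cm = (1/12)ML² = (1/12)(4.17)(1.2)² = 0.5004 kg·m²; centre at d = 0.146 + 0.146 + 0.268 + 0.268 + 0.6 = 1.428 m, so the parallel axis theorem gives I = 0.5004 + (4.17)(1.428)² = 9.0038 kg·m².
Total I = 0.025995 + 0.87294 + 9.0038 = 9.9027 kg·m².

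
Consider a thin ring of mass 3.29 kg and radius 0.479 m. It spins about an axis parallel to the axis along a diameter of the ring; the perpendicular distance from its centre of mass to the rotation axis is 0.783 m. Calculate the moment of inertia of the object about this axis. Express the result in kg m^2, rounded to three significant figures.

I_cm = (1/2)MR² = (1/2)(3.29)(0.479)² = 0.37743 kg m^2; centre at d = 0.783 m, so I = I_cm + Md² gives I = 0.37743 + (3.29)(0.783)² = 2.3945 kg m^2.

2.39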